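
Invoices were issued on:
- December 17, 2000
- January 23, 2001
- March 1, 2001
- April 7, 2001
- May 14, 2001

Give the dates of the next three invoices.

June 20, 2001; July 27, 2001; September 2, 2001

The spacing is 37, 37, 37, 37 days — always 37 days.
May 14, 2001 + 37 days = June 20, 2001.
June 20, 2001 + 37 days = July 27, 2001.
July 27, 2001 + 37 days = September 2, 2001.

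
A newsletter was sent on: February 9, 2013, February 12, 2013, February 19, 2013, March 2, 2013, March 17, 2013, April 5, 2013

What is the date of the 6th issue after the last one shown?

October 20, 2013

The spacing grows by 4 each time: 3, 7, 11, 15, 19 days.
Next gap: 23 days. April 5, 2013 + 23 days = April 28, 2013.
Next gap: 27 days. April 28, 2013 + 27 days = May 25, 2013.
Next gap: 31 days. May 25, 2013 + 31 days = June 25, 2013.
Next gap: 35 days. June 25, 2013 + 35 days = July 30, 2013.
Next gap: 39 days. July 30, 2013 + 39 days = September 7, 2013.
Next gap: 43 days. September 7, 2013 + 43 days = October 20, 2013.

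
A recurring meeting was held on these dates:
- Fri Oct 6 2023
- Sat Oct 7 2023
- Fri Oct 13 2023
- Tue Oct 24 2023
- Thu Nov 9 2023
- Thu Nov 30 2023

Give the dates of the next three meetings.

Tue Dec 26 2023, Fri Jan 26 2024, Sat Mar 2 2024

The spacing grows by 5 each time: 1, 6, 11, 16, 21 days.
Next gap: 26 days. Thu Nov 30 2023 + 26 days = Tue Dec 26 2023.
Next gap: 31 days. Tue Dec 26 2023 + 31 days = Fri Jan 26 2024.
Next gap: 36 days. Fri Jan 26 2024 + 36 days = Sat Mar 2 2024.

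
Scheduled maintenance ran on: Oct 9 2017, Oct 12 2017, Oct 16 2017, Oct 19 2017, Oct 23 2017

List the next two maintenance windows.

Gaps: 3, 4, 3, 4 days — not constant, but cyclic with period 2.
The events fall on every Monday and Thursday.
Next Thursday: Oct 26 2017.
The following Monday is Oct 30 2017.

Oct 26 2017, Oct 30 2017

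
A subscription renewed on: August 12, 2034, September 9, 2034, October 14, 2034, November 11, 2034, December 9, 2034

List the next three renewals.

These are Saturdays at 28- or 35-day spacing (28, 35, 28, 28).
The pattern: 2nd Saturday of the month.
January 2035 — 2nd Saturday is January 13, 2035.
2nd Saturday of February 2035: February 10, 2035.
2nd Saturday of March 2035: March 10, 2035.

January 13, 2035; February 10, 2035; March 10, 2035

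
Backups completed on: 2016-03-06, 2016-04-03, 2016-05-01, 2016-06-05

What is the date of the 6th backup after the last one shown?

These are Sundays at 28- or 35-day spacing (28, 28, 35).
The pattern: 1st Sunday of the month.
July 2016 — 1st Sunday is 2016-07-03.
1st Sunday of August 2016: 2016-08-07.
September 2016 — 1st Sunday is 2016-09-04.
1st Sunday of October 2016: 2016-10-02.
1st Sunday of November 2016: 2016-11-06.
December 2016 — 1st Sunday is 2016-12-04.

2016-12-04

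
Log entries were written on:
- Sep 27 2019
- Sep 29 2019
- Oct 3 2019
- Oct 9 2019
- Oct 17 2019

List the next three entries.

Oct 27 2019, Nov 8 2019, Nov 22 2019

Intervals are 2, 4, 6, 8 days — an arithmetic progression with common difference 2.
Next gap: 10 days. Oct 17 2019 + 10 days = Oct 27 2019.
Next gap: 12 days. Oct 27 2019 + 12 days = Nov 8 2019.
Next gap: 14 days. Nov 8 2019 + 14 days = Nov 22 2019.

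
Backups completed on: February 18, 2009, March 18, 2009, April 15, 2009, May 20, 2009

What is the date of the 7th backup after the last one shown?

These are Wednesdays at 28- or 35-day spacing (28, 28, 35).
The pattern: 3rd Wednesday of the month.
3rd Wednesday of June 2009: June 17, 2009.
3rd Wednesday of July 2009: July 15, 2009.
3rd Wednesday of August 2009: August 19, 2009.
3rd Wednesday of September 2009: September 16, 2009.
3rd Wednesday of October 2009: October 21, 2009.
3rd Wednesday of November 2009: November 18, 2009.
3rd Wednesday of December 2009: December 16, 2009.

December 16, 2009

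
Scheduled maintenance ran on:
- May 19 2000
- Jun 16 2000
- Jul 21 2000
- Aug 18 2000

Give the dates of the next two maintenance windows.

Sep 15 2000, Oct 20 2000

These are Fridays at 28- or 35-day spacing (28, 35, 28).
The pattern: 3rd Friday of the month.
3rd Friday of September 2000: Sep 15 2000.
3rd Friday of October 2000: Oct 20 2000.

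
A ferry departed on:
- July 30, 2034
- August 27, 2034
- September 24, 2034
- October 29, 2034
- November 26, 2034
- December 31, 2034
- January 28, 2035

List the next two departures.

These are Sundays with 28, 28, 35, 28, 35, 28-day gaps.
Each is the final Sunday of its month — July 30, 2034 is past the 28th, so '4th Sunday' doesn't fit.
Last Sunday of February 2035: February 25, 2035.
Last Sunday of March 2035: March 25, 2035.

February 25, 2035; March 25, 2035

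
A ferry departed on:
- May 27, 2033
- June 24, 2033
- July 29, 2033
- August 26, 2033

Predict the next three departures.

September 30, 2033; October 28, 2033; November 25, 2033

These are Fridays with 28, 35, 28-day gaps.
Each is the final Friday of its month — July 29, 2033 is past the 28th, so '4th Friday' doesn't fit.
Last Friday of September 2033: September 30, 2033.
October 2033 ends with Friday October 28, 2033.
November 2033 ends with Friday November 25, 2033.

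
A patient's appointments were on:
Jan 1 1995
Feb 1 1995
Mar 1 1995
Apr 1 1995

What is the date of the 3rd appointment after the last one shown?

Gaps: 31, 28, 31 days — not constant. Every event is on the 1st of the month.
Pattern: the 1st of each month.
Next: May 1995 → May 1 1995.
June 1995: Jun 1 1995.
Next: July 1995 → Jul 1 1995.

Jul 1 1995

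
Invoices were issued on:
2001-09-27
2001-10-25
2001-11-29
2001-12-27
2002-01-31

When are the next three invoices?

Every date is a Thursday; gaps 28, 35, 28, 35 days.
Each is the last Thursday of its month (at least one falls on the 29th or later, ruling out '4th Thursday').
Last Thursday of February 2002: 2002-02-28.
Last Thursday of March 2002: 2002-03-28.
Last Thursday of April 2002: 2002-04-25.

2002-02-28, 2002-03-28, 2002-04-25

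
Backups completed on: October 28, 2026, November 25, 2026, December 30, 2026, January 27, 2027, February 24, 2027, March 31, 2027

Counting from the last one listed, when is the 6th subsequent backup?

September 29, 2027

These are Wednesdays with 28, 35, 28, 28, 35-day gaps.
Each is the final Wednesday of its month — December 30, 2026 is past the 28th, so '4th Wednesday' doesn't fit.
Last Wednesday of April 2027: April 28, 2027.
Last Wednesday of May 2027: May 26, 2027.
June 2027 ends with Wednesday June 30, 2027.
Last Wednesday of July 2027: July 28, 2027.
Last Wednesday of August 2027: August 25, 2027.
September 2027 ends with Wednesday September 29, 2027.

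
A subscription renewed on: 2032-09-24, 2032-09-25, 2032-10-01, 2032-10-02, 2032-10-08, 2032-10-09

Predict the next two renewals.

2032-10-15, 2032-10-16

Every event lands on a Friday or Saturday (gaps cycle 1, 6, 1, 6, 1).
So the schedule is: every Friday and Saturday.
Next Friday: 2032-10-15.
The following Saturday is 2032-10-16.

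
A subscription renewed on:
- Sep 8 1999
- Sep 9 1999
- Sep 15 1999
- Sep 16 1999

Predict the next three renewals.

Gaps: 1, 6, 1 days — not constant, but cyclic with period 2.
The events fall on every Wednesday and Thursday.
Next Wednesday: Sep 22 1999.
The following Thursday is Sep 23 1999.
The following Wednesday is Sep 29 1999.

Sep 22 1999, Sep 23 1999, Sep 29 1999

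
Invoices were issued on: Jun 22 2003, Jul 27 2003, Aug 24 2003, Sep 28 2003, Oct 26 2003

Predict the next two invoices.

Nov 23 2003, Dec 28 2003

All dates are Sundays, 35, 28, 35, 28 days apart.
Specifically, the 4th Sunday of each month.
4th Sunday of November 2003: Nov 23 2003.
December 2003 — 4th Sunday is Dec 28 2003.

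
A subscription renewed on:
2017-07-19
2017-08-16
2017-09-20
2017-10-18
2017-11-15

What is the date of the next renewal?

All dates are Wednesdays, 28, 35, 28, 28 days apart.
Specifically, the 3rd Wednesday of each month.
3rd Wednesday of December 2017: 2017-12-20.

2017-12-20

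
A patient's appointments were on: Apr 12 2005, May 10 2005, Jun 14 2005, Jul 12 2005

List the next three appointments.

All dates are Tuesdays, 28, 35, 28 days apart.
Specifically, the 2nd Tuesday of each month.
August 2005 — 2nd Tuesday is Aug 9 2005.
2nd Tuesday of September 2005: Sep 13 2005.
2nd Tuesday of October 2005: Oct 11 2005.

Aug 9 2005, Sep 13 2005, Oct 11 2005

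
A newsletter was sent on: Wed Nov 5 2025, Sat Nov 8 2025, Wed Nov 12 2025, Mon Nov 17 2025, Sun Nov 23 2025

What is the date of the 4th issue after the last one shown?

Intervals are 3, 4, 5, 6 days — an arithmetic progression with common difference 1.
Next gap: 7 days. Sun Nov 23 2025 + 7 days = Sun Nov 30 2025.
Next gap: 8 days. Sun Nov 30 2025 + 8 days = Mon Dec 8 2025.
Next gap: 9 days. Mon Dec 8 2025 + 9 days = Wed Dec 17 2025.
Next gap: 10 days. Wed Dec 17 2025 + 10 days = Sat Dec 27 2025.

Sat Dec 27 2025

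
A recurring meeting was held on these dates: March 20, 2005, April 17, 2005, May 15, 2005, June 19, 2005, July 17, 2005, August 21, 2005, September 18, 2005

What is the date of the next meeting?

These are Sundays at 28- or 35-day spacing (28, 28, 35, 28, 35, 28).
The pattern: 3rd Sunday of the month.
3rd Sunday of October 2005: October 16, 2005.

October 16, 2005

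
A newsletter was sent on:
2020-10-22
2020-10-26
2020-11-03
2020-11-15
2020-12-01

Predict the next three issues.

The spacing grows by 4 each time: 4, 8, 12, 16 days.
Next gap: 20 days. 2020-12-01 + 20 days = 2020-12-21.
Next gap: 24 days. 2020-12-21 + 24 days = 2021-01-14.
Next gap: 28 days. 2021-01-14 + 28 days = 2021-02-11.

2020-12-21, 2021-01-14, 2021-02-11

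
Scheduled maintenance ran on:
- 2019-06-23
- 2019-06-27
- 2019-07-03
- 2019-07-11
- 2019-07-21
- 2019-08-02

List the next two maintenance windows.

Gaps: 4, 6, 8, 10, 12 days — each gap is 2 larger than the previous one.
Next gap: 14 days. 2019-08-02 + 14 days = 2019-08-16.
Next gap: 16 days. 2019-08-16 + 16 days = 2019-09-01.

2019-08-16, 2019-09-01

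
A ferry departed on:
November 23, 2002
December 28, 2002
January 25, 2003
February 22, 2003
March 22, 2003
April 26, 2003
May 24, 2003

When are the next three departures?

These are Saturdays at 28- or 35-day spacing (35, 28, 28, 28, 35, 28).
The pattern: 4th Saturday of the month.
4th Saturday of June 2003: June 28, 2003.
July 2003 — 4th Saturday is July 26, 2003.
4th Saturday of August 2003: August 23, 2003.

June 28, 2003; July 26, 2003; August 23, 2003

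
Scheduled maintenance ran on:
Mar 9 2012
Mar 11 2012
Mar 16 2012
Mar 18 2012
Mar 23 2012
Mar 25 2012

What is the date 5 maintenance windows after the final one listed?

Apr 13 2012

Gaps: 2, 5, 2, 5, 2 days — not constant, but cyclic with period 2.
The events fall on every Friday and Sunday.
The following Friday is Mar 30 2012.
Next Sunday: Apr 1 2012.
Next Friday: Apr 6 2012.
The following Sunday is Apr 8 2012.
Next Friday: Apr 13 2012.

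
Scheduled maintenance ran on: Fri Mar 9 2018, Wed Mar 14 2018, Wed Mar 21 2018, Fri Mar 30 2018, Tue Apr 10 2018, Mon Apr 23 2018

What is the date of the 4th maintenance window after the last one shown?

Wed Jul 4 2018

The spacing grows by 2 each time: 5, 7, 9, 11, 13 days.
Next gap: 15 days. Mon Apr 23 2018 + 15 days = Tue May 8 2018.
Next gap: 17 days. Tue May 8 2018 + 17 days = Fri May 25 2018.
Next gap: 19 days. Fri May 25 2018 + 19 days = Wed Jun 13 2018.
Next gap: 21 days. Wed Jun 13 2018 + 21 days = Wed Jul 4 2018.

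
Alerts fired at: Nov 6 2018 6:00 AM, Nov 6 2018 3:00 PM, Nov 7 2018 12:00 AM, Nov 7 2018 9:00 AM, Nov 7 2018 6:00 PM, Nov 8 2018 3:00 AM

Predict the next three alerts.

Nov 8 2018 12:00 PM, Nov 8 2018 9:00 PM, Nov 9 2018 6:00 AM

Spacing: 9, 9, 9, 9, 9 h — constant 9 h.
Nov 8 2018 3:00 AM + 9 h = Nov 8 2018 12:00 PM.
Nov 8 2018 12:00 PM + 9 h = Nov 8 2018 9:00 PM.
Nov 8 2018 9:00 PM + 9 h = Nov 9 2018 6:00 AM.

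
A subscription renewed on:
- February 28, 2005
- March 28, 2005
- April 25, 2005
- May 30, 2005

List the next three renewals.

June 27, 2005; July 25, 2005; August 29, 2005

Every date is a Monday; gaps 28, 28, 35 days.
Each is the last Monday of its month (at least one falls on the 29th or later, ruling out '4th Monday').
June 2005 ends with Monday June 27, 2005.
July 2005 ends with Monday July 25, 2005.
August 2005 ends with Monday August 29, 2005.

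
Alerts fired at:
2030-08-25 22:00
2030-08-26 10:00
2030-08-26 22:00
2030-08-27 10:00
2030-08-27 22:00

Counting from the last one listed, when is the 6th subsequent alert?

Gaps: 12, 12, 12, 12 hours — each event is 12 hours after the previous one.
2030-08-27 22:00 + 12 h = 2030-08-28 10:00.
2030-08-28 10:00 + 12 h = 2030-08-28 22:00.
2030-08-28 22:00 + 12 h = 2030-08-29 10:00.
2030-08-29 10:00 + 12 h = 2030-08-29 22:00.
2030-08-29 22:00 + 12 h = 2030-08-30 10:00.
2030-08-30 10:00 + 12 h = 2030-08-30 22:00.

2030-08-30 22:00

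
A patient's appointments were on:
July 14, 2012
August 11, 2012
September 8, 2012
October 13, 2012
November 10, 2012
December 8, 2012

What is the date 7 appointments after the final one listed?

All dates are Saturdays, 28, 28, 35, 28, 28 days apart.
Specifically, the 2nd Saturday of each month.
2nd Saturday of January 2013: January 12, 2013.
2nd Saturday of February 2013: February 9, 2013.
2nd Saturday of March 2013: March 9, 2013.
2nd Saturday of April 2013: April 13, 2013.
2nd Saturday of May 2013: May 11, 2013.
2nd Saturday of June 2013: June 8, 2013.
2nd Saturday of July 2013: July 13, 2013.

July 13, 2013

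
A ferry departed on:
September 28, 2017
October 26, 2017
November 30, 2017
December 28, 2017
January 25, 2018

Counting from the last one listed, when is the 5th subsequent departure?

June 28, 2018

Every date is a Thursday; gaps 28, 35, 28, 28 days.
Each is the last Thursday of its month (at least one falls on the 29th or later, ruling out '4th Thursday').
Last Thursday of February 2018: February 22, 2018.
Last Thursday of March 2018: March 29, 2018.
Last Thursday of April 2018: April 26, 2018.
May 2018 ends with Thursday May 31, 2018.
June 2018 ends with Thursday June 28, 2018.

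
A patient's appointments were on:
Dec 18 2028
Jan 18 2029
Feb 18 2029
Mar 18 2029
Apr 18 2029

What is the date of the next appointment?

May 18 2029

Each date is the 18th; the gaps (31, 31, 28, 31) track the month lengths.
The rule is the 18th of each month.
Next: May 2029 → May 18 2029.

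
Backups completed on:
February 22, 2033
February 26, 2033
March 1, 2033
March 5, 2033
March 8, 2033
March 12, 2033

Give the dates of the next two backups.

Every event lands on a Tuesday or Saturday (gaps cycle 4, 3, 4, 3, 4).
So the schedule is: every Tuesday and Saturday.
Next Tuesday: March 15, 2033.
The following Saturday is March 19, 2033.

March 15, 2033; March 19, 2033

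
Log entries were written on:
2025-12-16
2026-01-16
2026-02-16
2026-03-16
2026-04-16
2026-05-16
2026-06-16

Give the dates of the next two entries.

The day-of-month is always 16 (31, 31, 28, 31, 30, 31 days between events).
So this recurs on the 16th of each month.
July 2026: 2026-07-16.
Next: August 2026 → 2026-08-16.

2026-07-16, 2026-08-16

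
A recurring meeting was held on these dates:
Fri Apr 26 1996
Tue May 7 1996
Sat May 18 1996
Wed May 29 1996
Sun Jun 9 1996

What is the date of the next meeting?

Every event comes 11 days after the last (11, 11, 11, 11).
Sun Jun 9 1996 + 11 days = Thu Jun 20 1996.

Thu Jun 20 1996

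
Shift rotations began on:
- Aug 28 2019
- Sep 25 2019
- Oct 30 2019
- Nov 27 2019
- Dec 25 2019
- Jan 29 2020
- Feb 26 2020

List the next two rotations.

Every date is a Wednesday; gaps 28, 35, 28, 28, 35, 28 days.
Each is the last Wednesday of its month (at least one falls on the 29th or later, ruling out '4th Wednesday').
March 2020 ends with Wednesday Mar 25 2020.
April 2020 ends with Wednesday Apr 29 2020.

Mar 25 2020, Apr 29 2020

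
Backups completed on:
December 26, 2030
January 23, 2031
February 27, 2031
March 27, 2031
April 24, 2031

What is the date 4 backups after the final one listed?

These are Thursdays at 28- or 35-day spacing (28, 35, 28, 28).
The pattern: 4th Thursday of the month.
May 2031 — 4th Thursday is May 22, 2031.
4th Thursday of June 2031: June 26, 2031.
4th Thursday of July 2031: July 24, 2031.
4th Thursday of August 2031: August 28, 2031.

August 28, 2031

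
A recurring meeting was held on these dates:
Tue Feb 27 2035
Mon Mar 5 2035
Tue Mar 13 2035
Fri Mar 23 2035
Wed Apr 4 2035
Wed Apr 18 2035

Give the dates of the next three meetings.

Fri May 4 2035, Tue May 22 2035, Mon Jun 11 2035

Gaps: 6, 8, 10, 12, 14 days — each gap is 2 larger than the previous one.
Next gap: 16 days. Wed Apr 18 2035 + 16 days = Fri May 4 2035.
Next gap: 18 days. Fri May 4 2035 + 18 days = Tue May 22 2035.
Next gap: 20 days. Tue May 22 2035 + 20 days = Mon Jun 11 2035.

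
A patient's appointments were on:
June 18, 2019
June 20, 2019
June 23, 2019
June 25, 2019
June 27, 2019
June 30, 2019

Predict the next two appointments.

Every event lands on a Tuesday or Thursday or Sunday (gaps cycle 2, 3, 2, 2, 3).
So the schedule is: every Tuesday, Thursday and Sunday.
Next Tuesday: July 2, 2019.
The following Thursday is July 4, 2019.

July 2, 2019; July 4, 2019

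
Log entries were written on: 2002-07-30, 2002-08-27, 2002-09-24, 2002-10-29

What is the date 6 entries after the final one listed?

These are Tuesdays with 28, 28, 35-day gaps.
Each is the final Tuesday of its month — 2002-07-30 is past the 28th, so '4th Tuesday' doesn't fit.
November 2002 ends with Tuesday 2002-11-26.
Last Tuesday of December 2002: 2002-12-31.
January 2003 ends with Tuesday 2003-01-28.
Last Tuesday of February 2003: 2003-02-25.
March 2003 ends with Tuesday 2003-03-25.
Last Tuesday of April 2003: 2003-04-29.

2003-04-29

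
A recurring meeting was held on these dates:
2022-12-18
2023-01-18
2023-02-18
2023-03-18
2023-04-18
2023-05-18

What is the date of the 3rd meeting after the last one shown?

2023-08-18

The day-of-month is always 18 (31, 31, 28, 31, 30 days between events).
So this recurs on the 18th of each month.
June 2023: 2023-06-18.
July 2023: 2023-07-18.
Next: August 2023 → 2023-08-18.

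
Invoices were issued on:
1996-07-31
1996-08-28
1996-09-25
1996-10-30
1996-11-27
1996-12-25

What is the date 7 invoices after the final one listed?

1997-07-30

These are Wednesdays with 28, 28, 35, 28, 28-day gaps.
Each is the final Wednesday of its month — 1996-07-31 is past the 28th, so '4th Wednesday' doesn't fit.
January 1997 ends with Wednesday 1997-01-29.
February 1997 ends with Wednesday 1997-02-26.
Last Wednesday of March 1997: 1997-03-26.
Last Wednesday of April 1997: 1997-04-30.
Last Wednesday of May 1997: 1997-05-28.
June 1997 ends with Wednesday 1997-06-25.
Last Wednesday of July 1997: 1997-07-30.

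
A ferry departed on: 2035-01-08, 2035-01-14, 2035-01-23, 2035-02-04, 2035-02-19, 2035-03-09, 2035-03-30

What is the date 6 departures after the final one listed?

2035-10-05

Gaps: 6, 9, 12, 15, 18, 21 days — each gap is 3 larger than the previous one.
Next gap: 24 days. 2035-03-30 + 24 days = 2035-04-23.
Next gap: 27 days. 2035-04-23 + 27 days = 2035-05-20.
Next gap: 30 days. 2035-05-20 + 30 days = 2035-06-19.
Next gap: 33 days. 2035-06-19 + 33 days = 2035-07-22.
Next gap: 36 days. 2035-07-22 + 36 days = 2035-08-27.
Next gap: 39 days. 2035-08-27 + 39 days = 2035-10-05.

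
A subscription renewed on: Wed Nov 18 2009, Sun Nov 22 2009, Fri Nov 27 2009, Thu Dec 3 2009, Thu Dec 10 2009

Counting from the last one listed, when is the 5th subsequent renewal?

Gaps: 4, 5, 6, 7 days — each gap is 1 larger than the previous one.
Next gap: 8 days. Thu Dec 10 2009 + 8 days = Fri Dec 18 2009.
Next gap: 9 days. Fri Dec 18 2009 + 9 days = Sun Dec 27 2009.
Next gap: 10 days. Sun Dec 27 2009 + 10 days = Wed Jan 6 2010.
Next gap: 11 days. Wed Jan 6 2010 + 11 days = Sun Jan 17 2010.
Next gap: 12 days. Sun Jan 17 2010 + 12 days = Fri Jan 29 2010.

Fri Jan 29 2010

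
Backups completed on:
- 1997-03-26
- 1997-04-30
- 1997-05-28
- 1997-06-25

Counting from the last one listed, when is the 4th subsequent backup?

1997-10-29

Every date is a Wednesday; gaps 35, 28, 28 days.
Each is the last Wednesday of its month (at least one falls on the 29th or later, ruling out '4th Wednesday').
July 1997 ends with Wednesday 1997-07-30.
August 1997 ends with Wednesday 1997-08-27.
September 1997 ends with Wednesday 1997-09-24.
Last Wednesday of October 1997: 1997-10-29.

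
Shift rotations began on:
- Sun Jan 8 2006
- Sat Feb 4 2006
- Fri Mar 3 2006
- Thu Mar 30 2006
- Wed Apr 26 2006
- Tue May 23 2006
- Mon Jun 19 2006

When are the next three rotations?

Sun Jul 16 2006, Sat Aug 12 2006, Fri Sep 8 2006

The spacing is 27, 27, 27, 27, 27, 27 days — always 27 days.
Mon Jun 19 2006 + 27 days = Sun Jul 16 2006.
Sun Jul 16 2006 + 27 days = Sat Aug 12 2006.
Sat Aug 12 2006 + 27 days = Fri Sep 8 2006.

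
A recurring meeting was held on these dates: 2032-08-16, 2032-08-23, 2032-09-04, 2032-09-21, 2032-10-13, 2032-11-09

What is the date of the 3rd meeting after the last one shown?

Intervals are 7, 12, 17, 22, 27 days — an arithmetic progression with common difference 5.
Next gap: 32 days. 2032-11-09 + 32 days = 2032-12-11.
Next gap: 37 days. 2032-12-11 + 37 days = 2033-01-17.
Next gap: 42 days. 2033-01-17 + 42 days = 2033-02-28.

2033-02-28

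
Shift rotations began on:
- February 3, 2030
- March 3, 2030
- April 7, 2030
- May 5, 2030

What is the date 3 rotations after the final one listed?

August 4, 2030

Gaps: 28, 35, 28 days — a mix of 28 and 35. Every date is a Sunday.
Each is the 1st Sunday of its month.
1st Sunday of June 2030: June 2, 2030.
July 2030 — 1st Sunday is July 7, 2030.
August 2030 — 1st Sunday is August 4, 2030.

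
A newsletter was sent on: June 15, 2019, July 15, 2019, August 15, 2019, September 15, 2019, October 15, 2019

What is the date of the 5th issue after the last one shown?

Each date is the 15th; the gaps (30, 31, 31, 30) track the month lengths.
The rule is the 15th of each month.
November 2019: November 15, 2019.
Next: December 2019 → December 15, 2019.
January 2020: January 15, 2020.
Next: February 2020 → February 15, 2020.
March 2020: March 15, 2020.

March 15, 2020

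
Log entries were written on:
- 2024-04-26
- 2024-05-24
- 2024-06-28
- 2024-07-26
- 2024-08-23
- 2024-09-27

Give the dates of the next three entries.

2024-10-25, 2024-11-22, 2024-12-27

Gaps: 28, 35, 28, 28, 35 days — a mix of 28 and 35. Every date is a Friday.
Each is the 4th Friday of its month.
October 2024 — 4th Friday is 2024-10-25.
4th Friday of November 2024: 2024-11-22.
December 2024 — 4th Friday is 2024-12-27.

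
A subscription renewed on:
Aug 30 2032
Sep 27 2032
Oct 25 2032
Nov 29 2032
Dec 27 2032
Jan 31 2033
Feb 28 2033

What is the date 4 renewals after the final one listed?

These are Mondays with 28, 28, 35, 28, 35, 28-day gaps.
Each is the final Monday of its month — Aug 30 2032 is past the 28th, so '4th Monday' doesn't fit.
Last Monday of March 2033: Mar 28 2033.
April 2033 ends with Monday Apr 25 2033.
Last Monday of May 2033: May 30 2033.
Last Monday of June 2033: Jun 27 2033.

Jun 27 2033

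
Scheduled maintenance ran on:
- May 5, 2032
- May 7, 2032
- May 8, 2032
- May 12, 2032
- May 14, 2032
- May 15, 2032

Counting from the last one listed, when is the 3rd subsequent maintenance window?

Gaps: 2, 1, 4, 2, 1 days — not constant, but cyclic with period 3.
The events fall on every Wednesday, Friday and Saturday.
Next Wednesday: May 19, 2032.
Next Friday: May 21, 2032.
The following Saturday is May 22, 2032.

May 22, 2032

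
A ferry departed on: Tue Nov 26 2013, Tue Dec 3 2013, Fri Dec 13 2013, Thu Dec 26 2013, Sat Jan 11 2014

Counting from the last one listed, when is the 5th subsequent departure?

Fri May 16 2014

Gaps: 7, 10, 13, 16 days — each gap is 3 larger than the previous one.
Next gap: 19 days. Sat Jan 11 2014 + 19 days = Thu Jan 30 2014.
Next gap: 22 days. Thu Jan 30 2014 + 22 days = Fri Feb 21 2014.
Next gap: 25 days. Fri Feb 21 2014 + 25 days = Tue Mar 18 2014.
Next gap: 28 days. Tue Mar 18 2014 + 28 days = Tue Apr 15 2014.
Next gap: 31 days. Tue Apr 15 2014 + 31 days = Fri May 16 2014.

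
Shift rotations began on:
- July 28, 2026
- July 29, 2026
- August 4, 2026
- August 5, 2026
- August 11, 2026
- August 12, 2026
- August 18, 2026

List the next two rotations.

August 19, 2026; August 25, 2026

The gap pattern 1, 6, 1, 6, 1, 6 repeats every 2 events.
These are the Tuesdays and Wednesdays of each week.
The following Wednesday is August 19, 2026.
Next Tuesday: August 25, 2026.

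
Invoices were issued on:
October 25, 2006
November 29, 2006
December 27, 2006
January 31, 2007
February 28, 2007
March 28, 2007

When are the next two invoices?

April 25, 2007; May 30, 2007

All Wednesdays; the gaps (35, 28, 35, 28, 28) vary with month length.
This is the last Wednesday of each month.
Last Wednesday of April 2007: April 25, 2007.
May 2007 ends with Wednesday May 30, 2007.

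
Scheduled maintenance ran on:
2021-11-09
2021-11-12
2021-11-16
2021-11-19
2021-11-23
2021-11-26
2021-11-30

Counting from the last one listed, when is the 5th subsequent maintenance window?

Gaps: 3, 4, 3, 4, 3, 4 days — not constant, but cyclic with period 2.
The events fall on every Tuesday and Friday.
Next Friday: 2021-12-03.
Next Tuesday: 2021-12-07.
Next Friday: 2021-12-10.
The following Tuesday is 2021-12-14.
Next Friday: 2021-12-17.

2021-12-17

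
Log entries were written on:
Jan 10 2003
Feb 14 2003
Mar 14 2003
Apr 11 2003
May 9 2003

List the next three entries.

Gaps: 35, 28, 28, 28 days — a mix of 28 and 35. Every date is a Friday.
Each is the 2nd Friday of its month.
2nd Friday of June 2003: Jun 13 2003.
2nd Friday of July 2003: Jul 11 2003.
2nd Friday of August 2003: Aug 8 2003.

Jun 13 2003, Jul 11 2003, Aug 8 2003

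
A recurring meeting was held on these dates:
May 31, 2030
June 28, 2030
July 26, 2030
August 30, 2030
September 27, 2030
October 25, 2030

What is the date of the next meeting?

All Fridays; the gaps (28, 28, 35, 28, 28) vary with month length.
This is the last Friday of each month.
November 2030 ends with Friday November 29, 2030.

November 29, 2030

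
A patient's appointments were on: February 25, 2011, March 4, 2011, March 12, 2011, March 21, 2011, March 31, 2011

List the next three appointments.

April 11, 2011; April 23, 2011; May 6, 2011

Gaps: 7, 8, 9, 10 days — each gap is 1 larger than the previous one.
Next gap: 11 days. March 31, 2011 + 11 days = April 11, 2011.
Next gap: 12 days. April 11, 2011 + 12 days = April 23, 2011.
Next gap: 13 days. April 23, 2011 + 13 days = May 6, 2011.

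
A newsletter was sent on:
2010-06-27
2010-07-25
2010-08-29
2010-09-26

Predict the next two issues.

2010-10-31, 2010-11-28

All Sundays; the gaps (28, 35, 28) vary with month length.
This is the last Sunday of each month.
Last Sunday of October 2010: 2010-10-31.
November 2010 ends with Sunday 2010-11-28.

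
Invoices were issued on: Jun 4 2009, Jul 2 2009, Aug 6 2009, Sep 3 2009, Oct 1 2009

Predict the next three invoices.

These are Thursdays at 28- or 35-day spacing (28, 35, 28, 28).
The pattern: 1st Thursday of the month.
1st Thursday of November 2009: Nov 5 2009.
1st Thursday of December 2009: Dec 3 2009.
January 2010 — 1st Thursday is Jan 7 2010.

Nov 5 2009, Dec 3 2009, Jan 7 2010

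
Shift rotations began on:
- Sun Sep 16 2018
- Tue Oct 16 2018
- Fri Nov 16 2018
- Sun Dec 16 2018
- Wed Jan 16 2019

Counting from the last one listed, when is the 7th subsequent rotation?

Gaps: 30, 31, 30, 31 days — not constant. Every event is on the 16th of the month.
Pattern: the 16th of each month.
Next: February 2019 → Sat Feb 16 2019.
Next: March 2019 → Sat Mar 16 2019.
Next: April 2019 → Tue Apr 16 2019.
Next: May 2019 → Thu May 16 2019.
Next: June 2019 → Sun Jun 16 2019.
July 2019: Tue Jul 16 2019.
August 2019: Fri Aug 16 2019.

Fri Aug 16 2019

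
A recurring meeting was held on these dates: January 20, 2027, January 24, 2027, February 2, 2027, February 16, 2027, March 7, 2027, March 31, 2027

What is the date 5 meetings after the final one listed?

October 12, 2027

The spacing grows by 5 each time: 4, 9, 14, 19, 24 days.
Next gap: 29 days. March 31, 2027 + 29 days = April 29, 2027.
Next gap: 34 days. April 29, 2027 + 34 days = June 2, 2027.
Next gap: 39 days. June 2, 2027 + 39 days = July 11, 2027.
Next gap: 44 days. July 11, 2027 + 44 days = August 24, 2027.
Next gap: 49 days. August 24, 2027 + 49 days = October 12, 2027.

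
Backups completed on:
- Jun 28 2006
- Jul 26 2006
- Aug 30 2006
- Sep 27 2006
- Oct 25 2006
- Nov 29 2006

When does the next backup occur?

Dec 27 2006

These are Wednesdays with 28, 35, 28, 28, 35-day gaps.
Each is the final Wednesday of its month — Aug 30 2006 is past the 28th, so '4th Wednesday' doesn't fit.
Last Wednesday of December 2006: Dec 27 2006.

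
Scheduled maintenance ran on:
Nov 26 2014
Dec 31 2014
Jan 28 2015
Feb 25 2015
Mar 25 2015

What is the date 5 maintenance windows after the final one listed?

These are Wednesdays with 35, 28, 28, 28-day gaps.
Each is the final Wednesday of its month — Dec 31 2014 is past the 28th, so '4th Wednesday' doesn't fit.
April 2015 ends with Wednesday Apr 29 2015.
Last Wednesday of May 2015: May 27 2015.
Last Wednesday of June 2015: Jun 24 2015.
July 2015 ends with Wednesday Jul 29 2015.
Last Wednesday of August 2015: Aug 26 2015.

Aug 26 2015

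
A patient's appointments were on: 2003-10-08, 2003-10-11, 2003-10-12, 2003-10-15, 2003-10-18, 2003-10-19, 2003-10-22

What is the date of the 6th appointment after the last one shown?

2003-11-05

Every event lands on a Wednesday or Saturday or Sunday (gaps cycle 3, 1, 3, 3, 1, 3).
So the schedule is: every Wednesday, Saturday and Sunday.
The following Saturday is 2003-10-25.
The following Sunday is 2003-10-26.
The following Wednesday is 2003-10-29.
Next Saturday: 2003-11-01.
Next Sunday: 2003-11-02.
Next Wednesday: 2003-11-05.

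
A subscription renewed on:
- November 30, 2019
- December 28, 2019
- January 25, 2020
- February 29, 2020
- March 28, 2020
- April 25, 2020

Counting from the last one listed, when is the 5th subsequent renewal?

September 26, 2020

These are Saturdays with 28, 28, 35, 28, 28-day gaps.
Each is the final Saturday of its month — November 30, 2019 is past the 28th, so '4th Saturday' doesn't fit.
May 2020 ends with Saturday May 30, 2020.
Last Saturday of June 2020: June 27, 2020.
July 2020 ends with Saturday July 25, 2020.
August 2020 ends with Saturday August 29, 2020.
Last Saturday of September 2020: September 26, 2020.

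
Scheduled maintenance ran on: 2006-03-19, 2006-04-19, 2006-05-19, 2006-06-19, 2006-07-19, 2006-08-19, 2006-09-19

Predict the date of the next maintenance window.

2006-10-19

The day-of-month is always 19 (31, 30, 31, 30, 31, 31 days between events).
So this recurs on the 19th of each month.
October 2006: 2006-10-19.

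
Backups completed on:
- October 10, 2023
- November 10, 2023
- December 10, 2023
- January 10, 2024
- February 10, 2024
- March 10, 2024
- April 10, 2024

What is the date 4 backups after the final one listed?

August 10, 2024

Each date is the 10th; the gaps (31, 30, 31, 31, 29, 31) track the month lengths.
The rule is the 10th of each month.
May 2024: May 10, 2024.
June 2024: June 10, 2024.
July 2024: July 10, 2024.
August 2024: August 10, 2024.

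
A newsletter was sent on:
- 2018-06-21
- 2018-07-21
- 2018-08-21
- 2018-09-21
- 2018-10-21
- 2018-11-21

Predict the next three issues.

The day-of-month is always 21 (30, 31, 31, 30, 31 days between events).
So this recurs on the 21st of each month.
Next: December 2018 → 2018-12-21.
Next: January 2019 → 2019-01-21.
February 2019: 2019-02-21.

2018-12-21, 2019-01-21, 2019-02-21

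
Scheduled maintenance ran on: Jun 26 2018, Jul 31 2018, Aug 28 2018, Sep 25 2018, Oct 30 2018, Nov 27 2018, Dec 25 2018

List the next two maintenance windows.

Jan 29 2019, Feb 26 2019

All Tuesdays; the gaps (35, 28, 28, 35, 28, 28) vary with month length.
This is the last Tuesday of each month.
January 2019 ends with Tuesday Jan 29 2019.
February 2019 ends with Tuesday Feb 26 2019.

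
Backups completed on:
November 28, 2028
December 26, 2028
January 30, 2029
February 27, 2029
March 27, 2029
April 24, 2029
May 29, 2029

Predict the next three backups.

All Tuesdays; the gaps (28, 35, 28, 28, 28, 35) vary with month length.
This is the last Tuesday of each month.
June 2029 ends with Tuesday June 26, 2029.
Last Tuesday of July 2029: July 31, 2029.
Last Tuesday of August 2029: August 28, 2029.

June 26, 2029; July 31, 2029; August 28, 2029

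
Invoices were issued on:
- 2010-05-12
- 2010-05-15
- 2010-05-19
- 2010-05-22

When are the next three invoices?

Every event lands on a Wednesday or Saturday (gaps cycle 3, 4, 3).
So the schedule is: every Wednesday and Saturday.
The following Wednesday is 2010-05-26.
Next Saturday: 2010-05-29.
Next Wednesday: 2010-06-02.

2010-05-26, 2010-05-29, 2010-06-02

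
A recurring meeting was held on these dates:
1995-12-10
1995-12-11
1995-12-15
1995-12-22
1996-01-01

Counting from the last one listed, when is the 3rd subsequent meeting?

The spacing grows by 3 each time: 1, 4, 7, 10 days.
Next gap: 13 days. 1996-01-01 + 13 days = 1996-01-14.
Next gap: 16 days. 1996-01-14 + 16 days = 1996-01-30.
Next gap: 19 days. 1996-01-30 + 19 days = 1996-02-18.

1996-02-18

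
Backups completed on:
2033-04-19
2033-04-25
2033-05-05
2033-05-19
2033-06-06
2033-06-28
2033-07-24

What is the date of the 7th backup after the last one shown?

Gaps: 6, 10, 14, 18, 22, 26 days — each gap is 4 larger than the previous one.
Next gap: 30 days. 2033-07-24 + 30 days = 2033-08-23.
Next gap: 34 days. 2033-08-23 + 34 days = 2033-09-26.
Next gap: 38 days. 2033-09-26 + 38 days = 2033-11-03.
Next gap: 42 days. 2033-11-03 + 42 days = 2033-12-15.
Next gap: 46 days. 2033-12-15 + 46 days = 2034-01-30.
Next gap: 50 days. 2034-01-30 + 50 days = 2034-03-21.
Next gap: 54 days. 2034-03-21 + 54 days = 2034-05-14.

2034-05-14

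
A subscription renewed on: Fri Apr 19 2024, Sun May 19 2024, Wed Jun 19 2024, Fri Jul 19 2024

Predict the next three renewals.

Mon Aug 19 2024, Thu Sep 19 2024, Sat Oct 19 2024

Gaps: 30, 31, 30 days — not constant. Every event is on the 19th of the month.
Pattern: the 19th of each month.
August 2024: Mon Aug 19 2024.
Next: September 2024 → Thu Sep 19 2024.
Next: October 2024 → Sat Oct 19 2024.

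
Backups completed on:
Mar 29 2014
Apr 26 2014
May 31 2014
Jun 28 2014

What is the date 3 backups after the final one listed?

All Saturdays; the gaps (28, 35, 28) vary with month length.
This is the last Saturday of each month.
Last Saturday of July 2014: Jul 26 2014.
August 2014 ends with Saturday Aug 30 2014.
Last Saturday of September 2014: Sep 27 2014.

Sep 27 2014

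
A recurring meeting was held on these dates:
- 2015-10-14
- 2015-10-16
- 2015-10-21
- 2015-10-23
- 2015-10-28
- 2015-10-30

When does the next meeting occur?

2015-11-04

The gap pattern 2, 5, 2, 5, 2 repeats every 2 events.
These are the Wednesdays and Fridays of each week.
Next Wednesday: 2015-11-04.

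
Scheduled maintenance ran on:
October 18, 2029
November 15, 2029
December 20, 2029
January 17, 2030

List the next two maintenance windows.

All dates are Thursdays, 28, 35, 28 days apart.
Specifically, the 3rd Thursday of each month.
3rd Thursday of February 2030: February 21, 2030.
March 2030 — 3rd Thursday is March 21, 2030.

February 21, 2030; March 21, 2030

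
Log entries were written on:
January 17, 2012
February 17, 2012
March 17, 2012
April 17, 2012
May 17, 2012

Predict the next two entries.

June 17, 2012; July 17, 2012

Each date is the 17th; the gaps (31, 29, 31, 30) track the month lengths.
The rule is the 17th of each month.
Next: June 2012 → June 17, 2012.
July 2012: July 17, 2012.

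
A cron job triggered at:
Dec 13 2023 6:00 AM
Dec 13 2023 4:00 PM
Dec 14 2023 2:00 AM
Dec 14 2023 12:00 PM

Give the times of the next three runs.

Dec 14 2023 10:00 PM, Dec 15 2023 8:00 AM, Dec 15 2023 6:00 PM

Gaps: 10, 10, 10 hours — each event is 10 hours after the previous one.
Dec 14 2023 12:00 PM + 10 h = Dec 14 2023 10:00 PM.
Dec 14 2023 10:00 PM + 10 h = Dec 15 2023 8:00 AM.
Dec 15 2023 8:00 AM + 10 h = Dec 15 2023 6:00 PM.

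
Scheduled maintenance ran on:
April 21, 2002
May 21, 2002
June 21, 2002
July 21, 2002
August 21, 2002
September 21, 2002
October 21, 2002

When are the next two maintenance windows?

Each date is the 21st; the gaps (30, 31, 30, 31, 31, 30) track the month lengths.
The rule is the 21st of each month.
Next: November 2002 → November 21, 2002.
Next: December 2002 → December 21, 2002.

November 21, 2002; December 21, 2002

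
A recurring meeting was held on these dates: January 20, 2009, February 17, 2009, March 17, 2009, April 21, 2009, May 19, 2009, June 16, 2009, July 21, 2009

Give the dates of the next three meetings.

All dates are Tuesdays, 28, 28, 35, 28, 28, 35 days apart.
Specifically, the 3rd Tuesday of each month.
3rd Tuesday of August 2009: August 18, 2009.
3rd Tuesday of September 2009: September 15, 2009.
3rd Tuesday of October 2009: October 20, 2009.

August 18, 2009; September 15, 2009; October 20, 2009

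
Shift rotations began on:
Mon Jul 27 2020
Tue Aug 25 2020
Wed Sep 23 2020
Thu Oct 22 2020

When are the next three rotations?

Fri Nov 20 2020, Sat Dec 19 2020, Sun Jan 17 2021

Gaps between consecutive events: 29, 29, 29 days — a constant 29-day interval.
Thu Oct 22 2020 + 29 days = Fri Nov 20 2020.
Fri Nov 20 2020 + 29 days = Sat Dec 19 2020.
Sat Dec 19 2020 + 29 days = Sun Jan 17 2021.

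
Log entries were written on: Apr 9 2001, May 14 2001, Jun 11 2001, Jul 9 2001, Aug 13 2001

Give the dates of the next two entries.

Gaps: 35, 28, 28, 35 days — a mix of 28 and 35. Every date is a Monday.
Each is the 2nd Monday of its month.
2nd Monday of September 2001: Sep 10 2001.
October 2001 — 2nd Monday is Oct 8 2001.

Sep 10 2001, Oct 8 2001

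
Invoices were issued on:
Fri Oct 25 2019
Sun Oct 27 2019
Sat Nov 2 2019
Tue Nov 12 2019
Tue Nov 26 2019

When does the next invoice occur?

Sat Dec 14 2019

The spacing grows by 4 each time: 2, 6, 10, 14 days.
Next gap: 18 days. Tue Nov 26 2019 + 18 days = Sat Dec 14 2019.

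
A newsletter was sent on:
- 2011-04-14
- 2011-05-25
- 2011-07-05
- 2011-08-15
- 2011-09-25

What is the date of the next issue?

2011-11-05

The spacing is 41, 41, 41, 41 days — always 41 days.
2011-09-25 + 41 days = 2011-11-05.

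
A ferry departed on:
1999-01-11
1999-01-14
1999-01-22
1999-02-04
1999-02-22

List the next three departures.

1999-03-17, 1999-04-14, 1999-05-17

Gaps: 3, 8, 13, 18 days — each gap is 5 larger than the previous one.
Next gap: 23 days. 1999-02-22 + 23 days = 1999-03-17.
Next gap: 28 days. 1999-03-17 + 28 days = 1999-04-14.
Next gap: 33 days. 1999-04-14 + 33 days = 1999-05-17.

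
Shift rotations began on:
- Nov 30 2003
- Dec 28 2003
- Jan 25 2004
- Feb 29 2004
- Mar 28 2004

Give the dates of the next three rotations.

Every date is a Sunday; gaps 28, 28, 35, 28 days.
Each is the last Sunday of its month (at least one falls on the 29th or later, ruling out '4th Sunday').
April 2004 ends with Sunday Apr 25 2004.
May 2004 ends with Sunday May 30 2004.
June 2004 ends with Sunday Jun 27 2004.

Apr 25 2004, May 30 2004, Jun 27 2004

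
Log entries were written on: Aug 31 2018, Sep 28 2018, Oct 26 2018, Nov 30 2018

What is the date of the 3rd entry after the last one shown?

Feb 22 2019

All Fridays; the gaps (28, 28, 35) vary with month length.
This is the last Friday of each month.
December 2018 ends with Friday Dec 28 2018.
January 2019 ends with Friday Jan 25 2019.
Last Friday of February 2019: Feb 22 2019.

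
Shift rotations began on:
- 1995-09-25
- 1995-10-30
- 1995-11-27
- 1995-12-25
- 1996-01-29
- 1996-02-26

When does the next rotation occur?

Every date is a Monday; gaps 35, 28, 28, 35, 28 days.
Each is the last Monday of its month (at least one falls on the 29th or later, ruling out '4th Monday').
Last Monday of March 1996: 1996-03-25.

1996-03-25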